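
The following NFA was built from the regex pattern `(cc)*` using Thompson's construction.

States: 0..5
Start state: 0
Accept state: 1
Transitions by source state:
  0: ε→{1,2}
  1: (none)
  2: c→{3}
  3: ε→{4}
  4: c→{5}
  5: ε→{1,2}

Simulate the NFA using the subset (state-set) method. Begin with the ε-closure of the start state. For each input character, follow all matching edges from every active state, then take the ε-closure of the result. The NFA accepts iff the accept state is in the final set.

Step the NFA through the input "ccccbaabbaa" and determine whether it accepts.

Answer: REJECT

Trace:
S₀ = ε-closure({0}) = {0,1,2}
'c' @ 1: {3,4}
'c' @ 2: {1,2,5}  ✓accept
'c' @ 3: {3,4}
'c' @ 4: {1,2,5}  ✓accept
'b' @ 5: {}  — no active states
rest 'aabbaa' ignored (set empty)
end set {} — state 1 not in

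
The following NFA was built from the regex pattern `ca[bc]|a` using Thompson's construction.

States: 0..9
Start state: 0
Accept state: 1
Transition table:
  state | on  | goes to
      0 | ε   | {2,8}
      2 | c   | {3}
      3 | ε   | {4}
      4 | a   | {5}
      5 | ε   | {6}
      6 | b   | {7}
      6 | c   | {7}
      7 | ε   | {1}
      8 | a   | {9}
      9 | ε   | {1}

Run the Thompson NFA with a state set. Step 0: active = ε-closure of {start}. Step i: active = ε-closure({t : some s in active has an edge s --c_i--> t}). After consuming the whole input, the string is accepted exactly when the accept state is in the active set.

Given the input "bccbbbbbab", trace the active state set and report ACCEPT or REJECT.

Answer: REJECT

Trace:
S₀ = ε-closure({0}) = {0,2,8}
'b' @ 1: {}  — dead — no transitions
rest 'ccbbbbbab' ignored (set empty)
final: {}; accept 1 not in set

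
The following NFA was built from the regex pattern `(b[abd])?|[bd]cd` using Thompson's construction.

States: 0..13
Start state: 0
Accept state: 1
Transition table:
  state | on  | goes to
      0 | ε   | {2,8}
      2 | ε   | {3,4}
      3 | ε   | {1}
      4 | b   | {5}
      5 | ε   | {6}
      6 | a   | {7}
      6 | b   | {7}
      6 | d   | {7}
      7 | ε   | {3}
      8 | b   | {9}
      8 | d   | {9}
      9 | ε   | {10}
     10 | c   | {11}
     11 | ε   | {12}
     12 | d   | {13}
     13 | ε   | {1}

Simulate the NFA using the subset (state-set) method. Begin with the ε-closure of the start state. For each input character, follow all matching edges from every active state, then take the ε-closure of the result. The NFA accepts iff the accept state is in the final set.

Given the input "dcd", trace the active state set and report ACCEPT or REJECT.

start: ε-closure({0}) = {0,1,2,3,4,8}
'd' @ 1: {9,10}
'c' @ 2: {11,12}
'd' @ 3: {1,13}  (accept∈set)
after full input: {1,13}  (accept=1 in)

Answer: ACCEPT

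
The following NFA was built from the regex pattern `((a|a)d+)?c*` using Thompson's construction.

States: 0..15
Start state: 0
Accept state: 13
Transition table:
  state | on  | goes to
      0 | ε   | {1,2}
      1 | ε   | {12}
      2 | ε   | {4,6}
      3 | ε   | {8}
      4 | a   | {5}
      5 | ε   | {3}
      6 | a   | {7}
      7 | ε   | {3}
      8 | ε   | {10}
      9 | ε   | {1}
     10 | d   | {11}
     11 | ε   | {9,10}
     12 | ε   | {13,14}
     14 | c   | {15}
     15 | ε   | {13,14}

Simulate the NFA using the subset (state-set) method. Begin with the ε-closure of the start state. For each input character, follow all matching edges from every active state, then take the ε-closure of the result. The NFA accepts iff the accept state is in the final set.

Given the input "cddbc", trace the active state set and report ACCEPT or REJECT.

start: ε-closure({0}) = {0,1,2,4,6,12,13,14}
'c' @ 1: {13,14,15}  [accepting]
'd' @ 2: {}  — state set empty
rest 'dbc' ignored (set empty)
end set {} — state 13 not in

Answer: REJECT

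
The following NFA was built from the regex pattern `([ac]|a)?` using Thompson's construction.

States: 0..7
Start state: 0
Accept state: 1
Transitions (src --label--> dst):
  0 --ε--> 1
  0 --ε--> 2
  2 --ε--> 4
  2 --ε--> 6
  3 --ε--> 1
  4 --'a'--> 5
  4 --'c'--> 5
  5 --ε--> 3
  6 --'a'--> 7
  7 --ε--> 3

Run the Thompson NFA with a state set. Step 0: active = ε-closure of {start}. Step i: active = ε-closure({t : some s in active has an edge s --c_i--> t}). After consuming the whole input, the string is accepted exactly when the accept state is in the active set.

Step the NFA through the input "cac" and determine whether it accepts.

Answer: REJECT

Steps:
start: ε-closure({0}) = {0,1,2,4,6}
'c' @ 1: {1,3,5}  (accept∈set)
'a' @ 2: {}  — no active states
rest 'c' ignored (set empty)
after full input: {}  (accept=1 not in)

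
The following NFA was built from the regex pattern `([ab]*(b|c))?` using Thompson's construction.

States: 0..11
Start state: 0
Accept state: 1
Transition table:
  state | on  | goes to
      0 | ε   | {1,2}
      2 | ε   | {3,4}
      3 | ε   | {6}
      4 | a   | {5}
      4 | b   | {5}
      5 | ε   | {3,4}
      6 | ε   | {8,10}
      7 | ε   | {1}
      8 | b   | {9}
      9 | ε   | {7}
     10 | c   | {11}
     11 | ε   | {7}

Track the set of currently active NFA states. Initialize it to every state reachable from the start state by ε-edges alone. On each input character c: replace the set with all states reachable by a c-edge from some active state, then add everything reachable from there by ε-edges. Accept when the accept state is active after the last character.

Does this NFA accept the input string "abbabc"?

Answer: ACCEPT

Steps:
start: ε-closure({0}) = {0,1,2,3,4,6,8,10}
'a' @ 1: {3,4,5,6,8,10}
'b' @ 2: {1,3,4,5,6,7,8,9,10}  ✓accept
'b' @ 3: {1,3,4,5,6,7,8,9,10}  ✓accept
'a' @ 4: {3,4,5,6,8,10}
'b' @ 5: {1,3,4,5,6,7,8,9,10}  ✓accept
'c' @ 6: {1,7,11}  ✓accept
final: {1,7,11}; accept 1 in set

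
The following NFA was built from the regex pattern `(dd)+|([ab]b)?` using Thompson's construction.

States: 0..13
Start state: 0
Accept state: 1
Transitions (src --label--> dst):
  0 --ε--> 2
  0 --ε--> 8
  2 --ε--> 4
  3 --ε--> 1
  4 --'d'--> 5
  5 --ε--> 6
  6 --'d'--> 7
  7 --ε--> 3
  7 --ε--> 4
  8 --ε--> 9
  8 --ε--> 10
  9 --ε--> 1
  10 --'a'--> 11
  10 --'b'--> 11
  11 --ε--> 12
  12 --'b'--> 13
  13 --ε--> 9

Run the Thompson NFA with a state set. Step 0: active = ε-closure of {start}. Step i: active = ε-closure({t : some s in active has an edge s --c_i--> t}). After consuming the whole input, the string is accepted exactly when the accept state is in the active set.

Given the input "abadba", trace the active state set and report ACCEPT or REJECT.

Answer: REJECT

Trace:
start: ε-closure({0}) = {0,1,2,4,8,9,10}
'a' @ 1: {11,12}
'b' @ 2: {1,9,13}  ✓accept
'a' @ 3: {}  — no active states
rest 'dba' ignored (set empty)
end set {} — state 1 not in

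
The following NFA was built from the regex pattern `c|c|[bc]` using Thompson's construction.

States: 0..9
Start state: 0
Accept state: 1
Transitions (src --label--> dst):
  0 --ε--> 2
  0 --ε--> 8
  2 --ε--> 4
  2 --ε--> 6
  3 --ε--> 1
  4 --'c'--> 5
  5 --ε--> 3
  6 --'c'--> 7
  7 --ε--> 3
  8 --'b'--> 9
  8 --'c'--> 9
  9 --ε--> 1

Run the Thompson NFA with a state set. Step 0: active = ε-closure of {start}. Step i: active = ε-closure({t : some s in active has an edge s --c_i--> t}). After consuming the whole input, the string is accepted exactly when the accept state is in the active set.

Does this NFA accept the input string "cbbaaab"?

initial (ε-close {0}): {0,2,4,6,8}
'c' @ 1: {1,3,5,7,9}  (accept∈set)
'b' @ 2: {}  — no active states
rest 'baaab' ignored (set empty)
final: {}; accept 1 not in set

Answer: REJECT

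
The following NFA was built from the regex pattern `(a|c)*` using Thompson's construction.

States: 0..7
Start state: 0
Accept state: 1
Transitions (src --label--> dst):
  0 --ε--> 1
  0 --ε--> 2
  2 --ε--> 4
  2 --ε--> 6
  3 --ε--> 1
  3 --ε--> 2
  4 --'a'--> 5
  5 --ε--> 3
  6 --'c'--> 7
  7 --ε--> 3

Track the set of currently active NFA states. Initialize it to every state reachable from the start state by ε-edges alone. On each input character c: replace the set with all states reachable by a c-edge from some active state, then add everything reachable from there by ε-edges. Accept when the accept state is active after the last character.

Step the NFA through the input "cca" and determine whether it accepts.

start: ε-closure({0}) = {0,1,2,4,6}
'c' @ 1: {1,2,3,4,6,7}  ✓accept
'c' @ 2: {1,2,3,4,6,7}  ✓accept
'a' @ 3: {1,2,3,4,5,6}  ✓accept
end set {1,2,3,4,5,6} — state 1 in

Answer: ACCEPT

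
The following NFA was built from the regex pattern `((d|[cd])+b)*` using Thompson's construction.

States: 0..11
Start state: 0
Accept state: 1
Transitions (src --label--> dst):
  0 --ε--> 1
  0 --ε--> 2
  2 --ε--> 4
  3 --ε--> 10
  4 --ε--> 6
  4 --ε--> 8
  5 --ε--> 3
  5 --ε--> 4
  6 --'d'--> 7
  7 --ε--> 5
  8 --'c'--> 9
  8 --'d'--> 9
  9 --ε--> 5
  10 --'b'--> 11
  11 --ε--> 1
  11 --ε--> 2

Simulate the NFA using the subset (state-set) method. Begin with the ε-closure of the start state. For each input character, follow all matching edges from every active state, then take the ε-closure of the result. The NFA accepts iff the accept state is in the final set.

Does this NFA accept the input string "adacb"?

Answer: REJECT

Steps:
start: ε-closure({0}) = {0,1,2,4,6,8}
'a' @ 1: {}  — state set empty
rest 'dacb' ignored (set empty)
after full input: {}  (accept=1 not in)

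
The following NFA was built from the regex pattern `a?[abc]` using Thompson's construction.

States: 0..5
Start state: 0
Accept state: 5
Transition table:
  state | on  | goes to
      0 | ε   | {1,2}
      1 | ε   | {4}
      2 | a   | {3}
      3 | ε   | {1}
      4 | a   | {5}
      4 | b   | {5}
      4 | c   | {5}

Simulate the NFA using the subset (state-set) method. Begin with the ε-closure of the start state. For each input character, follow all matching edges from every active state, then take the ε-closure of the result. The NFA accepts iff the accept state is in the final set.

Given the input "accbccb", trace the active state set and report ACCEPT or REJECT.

Answer: REJECT

Derivation:
initial (ε-close {0}): {0,1,2,4}
'a' @ 1: {1,3,4,5}  [accepting]
'c' @ 2: {5}  [accepting]
'c' @ 3: {}  — no active states
rest 'bccb' ignored (set empty)
after full input: {}  (accept=5 not in)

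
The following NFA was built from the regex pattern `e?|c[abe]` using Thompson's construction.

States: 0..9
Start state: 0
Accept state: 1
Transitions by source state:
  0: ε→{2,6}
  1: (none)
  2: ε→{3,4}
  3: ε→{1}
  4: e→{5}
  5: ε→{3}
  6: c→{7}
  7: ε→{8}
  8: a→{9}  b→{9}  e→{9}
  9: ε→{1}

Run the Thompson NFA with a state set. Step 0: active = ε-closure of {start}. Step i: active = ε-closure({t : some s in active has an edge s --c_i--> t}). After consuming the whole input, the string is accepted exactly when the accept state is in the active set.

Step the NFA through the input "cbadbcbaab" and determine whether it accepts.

Answer: REJECT

Derivation:
start: ε-closure({0}) = {0,1,2,3,4,6}
'c' @ 1: {7,8}
'b' @ 2: {1,9}  (accept∈set)
'a' @ 3: {}  — no active states
rest 'dbcbaab' ignored (set empty)
after full input: {}  (accept=1 not in)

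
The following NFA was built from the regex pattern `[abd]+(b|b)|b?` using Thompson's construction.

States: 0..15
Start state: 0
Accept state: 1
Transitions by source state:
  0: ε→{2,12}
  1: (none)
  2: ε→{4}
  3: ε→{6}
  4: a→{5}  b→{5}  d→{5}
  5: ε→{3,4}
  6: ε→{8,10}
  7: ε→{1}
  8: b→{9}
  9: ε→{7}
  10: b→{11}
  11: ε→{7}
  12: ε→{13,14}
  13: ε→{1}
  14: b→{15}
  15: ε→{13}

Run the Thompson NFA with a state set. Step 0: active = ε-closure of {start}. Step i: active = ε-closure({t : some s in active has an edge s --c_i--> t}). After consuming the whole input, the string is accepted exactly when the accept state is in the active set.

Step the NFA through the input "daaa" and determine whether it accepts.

start: ε-closure({0}) = {0,1,2,4,12,13,14}
'd' @ 1: {3,4,5,6,8,10}
'a' @ 2: {3,4,5,6,8,10}
'a' @ 3: {3,4,5,6,8,10}
'a' @ 4: {3,4,5,6,8,10}
final: {3,4,5,6,8,10}; accept 1 not in set

Answer: REJECT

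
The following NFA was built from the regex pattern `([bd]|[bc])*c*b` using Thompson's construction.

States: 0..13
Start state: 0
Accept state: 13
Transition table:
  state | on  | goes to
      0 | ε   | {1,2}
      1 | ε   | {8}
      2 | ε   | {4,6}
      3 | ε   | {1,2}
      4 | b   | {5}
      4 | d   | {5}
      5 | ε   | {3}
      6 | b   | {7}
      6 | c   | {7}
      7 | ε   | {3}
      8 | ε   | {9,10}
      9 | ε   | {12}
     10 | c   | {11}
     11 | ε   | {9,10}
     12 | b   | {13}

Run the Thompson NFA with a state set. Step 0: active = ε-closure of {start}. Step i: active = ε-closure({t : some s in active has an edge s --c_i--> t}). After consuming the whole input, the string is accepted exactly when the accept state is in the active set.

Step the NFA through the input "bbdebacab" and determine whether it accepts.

initial (ε-close {0}): {0,1,2,4,6,8,9,10,12}
'b' @ 1: {1,2,3,4,5,6,7,8,9,10,12,13}  (accept∈set)
'b' @ 2: {1,2,3,4,5,6,7,8,9,10,12,13}  (accept∈set)
'd' @ 3: {1,2,3,4,5,6,8,9,10,12}
'e' @ 4: {}  — dead — no transitions
rest 'bacab' ignored (set empty)
final: {}; accept 13 not in set

Answer: REJECT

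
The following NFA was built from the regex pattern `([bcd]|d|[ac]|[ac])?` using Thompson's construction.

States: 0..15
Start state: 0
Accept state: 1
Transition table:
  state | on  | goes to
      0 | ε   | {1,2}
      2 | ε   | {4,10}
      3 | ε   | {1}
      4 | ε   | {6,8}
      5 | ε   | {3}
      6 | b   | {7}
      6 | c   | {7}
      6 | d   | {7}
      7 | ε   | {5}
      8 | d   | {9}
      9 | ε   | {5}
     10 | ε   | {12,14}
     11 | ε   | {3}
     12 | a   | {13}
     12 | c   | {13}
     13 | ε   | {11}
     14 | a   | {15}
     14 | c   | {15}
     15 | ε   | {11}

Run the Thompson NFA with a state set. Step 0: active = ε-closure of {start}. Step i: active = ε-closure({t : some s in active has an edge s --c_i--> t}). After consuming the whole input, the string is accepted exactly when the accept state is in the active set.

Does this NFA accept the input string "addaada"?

S₀ = ε-closure({0}) = {0,1,2,4,6,8,10,12,14}
'a' @ 1: {1,3,11,13,15}  [accepting]
'd' @ 2: {}  — state set empty
rest 'daada' ignored (set empty)
final: {}; accept 1 not in set

Answer: REJECT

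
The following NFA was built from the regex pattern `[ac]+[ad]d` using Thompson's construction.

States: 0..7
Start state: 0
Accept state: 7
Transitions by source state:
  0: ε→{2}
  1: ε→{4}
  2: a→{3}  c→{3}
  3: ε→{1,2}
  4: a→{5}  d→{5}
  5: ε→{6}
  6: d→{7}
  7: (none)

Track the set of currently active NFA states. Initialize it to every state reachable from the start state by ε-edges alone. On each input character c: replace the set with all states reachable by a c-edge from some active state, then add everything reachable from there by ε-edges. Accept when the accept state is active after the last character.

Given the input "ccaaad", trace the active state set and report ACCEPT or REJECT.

S₀ = ε-closure({0}) = {0,2}
'c' @ 1: {1,2,3,4}
'c' @ 2: {1,2,3,4}
'a' @ 3: {1,2,3,4,5,6}
'a' @ 4: {1,2,3,4,5,6}
'a' @ 5: {1,2,3,4,5,6}
'd' @ 6: {5,6,7}  (accept∈set)
final: {5,6,7}; accept 7 in set

Answer: ACCEPT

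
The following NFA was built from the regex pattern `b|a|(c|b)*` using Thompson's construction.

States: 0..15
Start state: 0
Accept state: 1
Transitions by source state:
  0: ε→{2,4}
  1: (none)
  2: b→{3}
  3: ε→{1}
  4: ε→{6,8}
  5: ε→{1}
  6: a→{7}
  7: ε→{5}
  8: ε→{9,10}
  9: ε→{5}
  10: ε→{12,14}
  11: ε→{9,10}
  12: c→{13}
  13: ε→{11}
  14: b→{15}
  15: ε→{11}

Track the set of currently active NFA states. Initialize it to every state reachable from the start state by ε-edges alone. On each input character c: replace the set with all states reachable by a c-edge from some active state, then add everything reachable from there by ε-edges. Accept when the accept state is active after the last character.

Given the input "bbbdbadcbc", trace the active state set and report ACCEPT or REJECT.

S₀ = ε-closure({0}) = {0,1,2,4,5,6,8,9,10,12,14}
'b' @ 1: {1,3,5,9,10,11,12,14,15}  ✓accept
'b' @ 2: {1,5,9,10,11,12,14,15}  ✓accept
'b' @ 3: {1,5,9,10,11,12,14,15}  ✓accept
'd' @ 4: {}  — state set empty
rest 'badcbc' ignored (set empty)
end set {} — state 1 not in

Answer: REJECT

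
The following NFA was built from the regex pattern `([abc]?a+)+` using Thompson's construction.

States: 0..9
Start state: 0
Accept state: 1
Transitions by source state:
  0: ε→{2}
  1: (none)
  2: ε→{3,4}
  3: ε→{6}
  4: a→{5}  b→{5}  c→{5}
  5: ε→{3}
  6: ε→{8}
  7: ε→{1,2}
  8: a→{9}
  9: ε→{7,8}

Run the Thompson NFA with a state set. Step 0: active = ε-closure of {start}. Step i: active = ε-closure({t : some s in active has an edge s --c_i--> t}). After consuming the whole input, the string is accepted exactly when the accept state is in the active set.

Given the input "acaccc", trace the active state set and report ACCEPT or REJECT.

S₀ = ε-closure({0}) = {0,2,3,4,6,8}
'a' @ 1: {1,2,3,4,5,6,7,8,9}  (accept∈set)
'c' @ 2: {3,5,6,8}
'a' @ 3: {1,2,3,4,6,7,8,9}  (accept∈set)
'c' @ 4: {3,5,6,8}
'c' @ 5: {}  — state set empty
rest 'c' ignored (set empty)
final: {}; accept 1 not in set

Answer: REJECT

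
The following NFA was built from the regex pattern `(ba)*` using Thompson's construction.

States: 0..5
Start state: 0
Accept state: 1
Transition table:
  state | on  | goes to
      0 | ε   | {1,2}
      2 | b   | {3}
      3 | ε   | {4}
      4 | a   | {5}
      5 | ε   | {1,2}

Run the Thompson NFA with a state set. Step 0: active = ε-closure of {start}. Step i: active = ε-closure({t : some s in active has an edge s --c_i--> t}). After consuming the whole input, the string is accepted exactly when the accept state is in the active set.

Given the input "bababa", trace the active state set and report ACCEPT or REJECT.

Answer: ACCEPT

Derivation:
S₀ = ε-closure({0}) = {0,1,2}
'b' @ 1: {3,4}
'a' @ 2: {1,2,5}  ✓accept
'b' @ 3: {3,4}
'a' @ 4: {1,2,5}  ✓accept
'b' @ 5: {3,4}
'a' @ 6: {1,2,5}  ✓accept
after full input: {1,2,5}  (accept=1 in)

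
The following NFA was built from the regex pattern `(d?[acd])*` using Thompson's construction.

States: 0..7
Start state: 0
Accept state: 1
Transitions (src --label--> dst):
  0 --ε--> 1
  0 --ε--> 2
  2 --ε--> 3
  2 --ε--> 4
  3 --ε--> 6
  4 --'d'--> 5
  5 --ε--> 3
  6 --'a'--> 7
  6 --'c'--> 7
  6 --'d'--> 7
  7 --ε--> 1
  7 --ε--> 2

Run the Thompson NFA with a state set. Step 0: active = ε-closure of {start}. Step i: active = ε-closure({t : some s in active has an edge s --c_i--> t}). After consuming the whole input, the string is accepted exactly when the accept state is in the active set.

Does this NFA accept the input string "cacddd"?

initial (ε-close {0}): {0,1,2,3,4,6}
'c' @ 1: {1,2,3,4,6,7}  ✓accept
'a' @ 2: {1,2,3,4,6,7}  ✓accept
'c' @ 3: {1,2,3,4,6,7}  ✓accept
'd' @ 4: {1,2,3,4,5,6,7}  ✓accept
'd' @ 5: {1,2,3,4,5,6,7}  ✓accept
'd' @ 6: {1,2,3,4,5,6,7}  ✓accept
end set {1,2,3,4,5,6,7} — state 1 in

Answer: ACCEPT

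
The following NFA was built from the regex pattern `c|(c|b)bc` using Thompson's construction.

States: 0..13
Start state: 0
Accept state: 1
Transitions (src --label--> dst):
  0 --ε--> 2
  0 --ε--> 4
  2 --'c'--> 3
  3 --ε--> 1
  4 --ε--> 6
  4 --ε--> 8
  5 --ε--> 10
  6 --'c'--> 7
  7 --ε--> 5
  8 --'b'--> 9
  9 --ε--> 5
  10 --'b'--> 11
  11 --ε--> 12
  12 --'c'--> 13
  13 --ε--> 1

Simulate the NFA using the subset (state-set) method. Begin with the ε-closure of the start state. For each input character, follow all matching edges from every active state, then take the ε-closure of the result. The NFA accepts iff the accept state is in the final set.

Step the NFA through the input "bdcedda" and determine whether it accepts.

Answer: REJECT

Derivation:
S₀ = ε-closure({0}) = {0,2,4,6,8}
'b' @ 1: {5,9,10}
'd' @ 2: {}  — dead — no transitions
rest 'cedda' ignored (set empty)
end set {} — state 1 not in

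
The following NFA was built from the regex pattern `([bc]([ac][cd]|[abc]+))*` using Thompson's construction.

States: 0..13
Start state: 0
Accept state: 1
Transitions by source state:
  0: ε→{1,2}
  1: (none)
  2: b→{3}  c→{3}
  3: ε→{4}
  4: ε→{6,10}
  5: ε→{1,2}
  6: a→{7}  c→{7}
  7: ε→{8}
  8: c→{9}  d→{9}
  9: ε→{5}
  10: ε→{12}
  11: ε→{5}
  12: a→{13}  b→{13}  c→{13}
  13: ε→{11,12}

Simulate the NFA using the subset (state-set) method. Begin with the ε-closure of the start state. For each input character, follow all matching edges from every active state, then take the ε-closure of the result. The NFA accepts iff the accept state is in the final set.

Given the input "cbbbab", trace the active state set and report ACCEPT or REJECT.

Answer: ACCEPT

Trace:
S₀ = ε-closure({0}) = {0,1,2}
'c' @ 1: {3,4,6,10,12}
'b' @ 2: {1,2,5,11,12,13}  (accept∈set)
'b' @ 3: {1,2,3,4,5,6,10,11,12,13}  (accept∈set)
'b' @ 4: {1,2,3,4,5,6,10,11,12,13}  (accept∈set)
'a' @ 5: {1,2,5,7,8,11,12,13}  (accept∈set)
'b' @ 6: {1,2,3,4,5,6,10,11,12,13}  (accept∈set)
after full input: {1,2,3,4,5,6,10,11,12,13}  (accept=1 in)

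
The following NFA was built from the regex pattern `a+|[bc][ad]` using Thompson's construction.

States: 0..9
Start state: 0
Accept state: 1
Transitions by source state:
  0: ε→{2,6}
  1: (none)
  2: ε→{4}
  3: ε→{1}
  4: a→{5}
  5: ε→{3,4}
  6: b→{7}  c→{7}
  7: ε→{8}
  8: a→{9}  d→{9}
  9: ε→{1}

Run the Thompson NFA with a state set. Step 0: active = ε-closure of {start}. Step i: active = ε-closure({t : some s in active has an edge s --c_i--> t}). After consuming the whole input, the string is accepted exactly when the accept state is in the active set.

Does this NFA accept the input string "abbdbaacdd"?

start: ε-closure({0}) = {0,2,4,6}
'a' @ 1: {1,3,4,5}  ✓accept
'b' @ 2: {}  — state set empty
rest 'bdbaacdd' ignored (set empty)
final: {}; accept 1 not in set

Answer: REJECT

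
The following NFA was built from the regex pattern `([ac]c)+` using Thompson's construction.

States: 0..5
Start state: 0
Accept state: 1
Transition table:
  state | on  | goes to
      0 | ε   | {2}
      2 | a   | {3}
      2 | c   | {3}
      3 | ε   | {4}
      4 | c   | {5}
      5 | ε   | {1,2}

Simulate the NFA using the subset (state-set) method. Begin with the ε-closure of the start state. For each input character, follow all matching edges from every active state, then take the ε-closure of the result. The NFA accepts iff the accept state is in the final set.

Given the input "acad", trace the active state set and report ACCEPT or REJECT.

initial (ε-close {0}): {0,2}
'a' @ 1: {3,4}
'c' @ 2: {1,2,5}  [accepting]
'a' @ 3: {3,4}
'd' @ 4: {}  — dead — no transitions
after full input: {}  (accept=1 not in)

Answer: REJECT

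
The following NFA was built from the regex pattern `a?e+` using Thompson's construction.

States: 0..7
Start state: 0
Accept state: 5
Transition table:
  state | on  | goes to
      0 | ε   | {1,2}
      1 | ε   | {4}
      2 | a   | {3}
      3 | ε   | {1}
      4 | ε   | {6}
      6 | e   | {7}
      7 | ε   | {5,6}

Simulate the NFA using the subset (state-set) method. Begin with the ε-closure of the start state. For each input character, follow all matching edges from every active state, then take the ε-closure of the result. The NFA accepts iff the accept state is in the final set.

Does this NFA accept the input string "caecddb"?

Answer: REJECT

Trace:
S₀ = ε-closure({0}) = {0,1,2,4,6}
'c' @ 1: {}  — state set empty
rest 'aecddb' ignored (set empty)
end set {} — state 5 not in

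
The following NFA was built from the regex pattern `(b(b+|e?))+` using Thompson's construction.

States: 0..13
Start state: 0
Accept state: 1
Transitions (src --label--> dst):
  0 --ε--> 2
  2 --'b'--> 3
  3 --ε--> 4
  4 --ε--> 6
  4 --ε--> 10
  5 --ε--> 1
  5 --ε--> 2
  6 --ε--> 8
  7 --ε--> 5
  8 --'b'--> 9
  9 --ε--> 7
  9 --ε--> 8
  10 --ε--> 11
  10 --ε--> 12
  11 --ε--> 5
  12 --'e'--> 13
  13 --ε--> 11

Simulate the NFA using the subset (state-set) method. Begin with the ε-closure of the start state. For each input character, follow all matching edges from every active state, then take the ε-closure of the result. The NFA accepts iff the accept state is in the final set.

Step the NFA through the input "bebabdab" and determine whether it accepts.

initial (ε-close {0}): {0,2}
'b' @ 1: {1,2,3,4,5,6,8,10,11,12}  (accept∈set)
'e' @ 2: {1,2,5,11,13}  (accept∈set)
'b' @ 3: {1,2,3,4,5,6,8,10,11,12}  (accept∈set)
'a' @ 4: {}  — state set empty
rest 'bdab' ignored (set empty)
end set {} — state 1 not in

Answer: REJECT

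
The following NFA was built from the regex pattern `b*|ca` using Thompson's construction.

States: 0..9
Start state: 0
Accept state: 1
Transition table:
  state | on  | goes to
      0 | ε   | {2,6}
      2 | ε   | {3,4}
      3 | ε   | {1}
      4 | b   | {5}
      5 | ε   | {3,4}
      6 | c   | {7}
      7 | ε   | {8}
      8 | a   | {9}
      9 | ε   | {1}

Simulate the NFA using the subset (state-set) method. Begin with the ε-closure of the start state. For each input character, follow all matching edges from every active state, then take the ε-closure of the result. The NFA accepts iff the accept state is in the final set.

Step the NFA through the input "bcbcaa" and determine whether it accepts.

Answer: REJECT

Steps:
initial (ε-close {0}): {0,1,2,3,4,6}
'b' @ 1: {1,3,4,5}  (accept∈set)
'c' @ 2: {}  — state set empty
rest 'bcaa' ignored (set empty)
after full input: {}  (accept=1 not in)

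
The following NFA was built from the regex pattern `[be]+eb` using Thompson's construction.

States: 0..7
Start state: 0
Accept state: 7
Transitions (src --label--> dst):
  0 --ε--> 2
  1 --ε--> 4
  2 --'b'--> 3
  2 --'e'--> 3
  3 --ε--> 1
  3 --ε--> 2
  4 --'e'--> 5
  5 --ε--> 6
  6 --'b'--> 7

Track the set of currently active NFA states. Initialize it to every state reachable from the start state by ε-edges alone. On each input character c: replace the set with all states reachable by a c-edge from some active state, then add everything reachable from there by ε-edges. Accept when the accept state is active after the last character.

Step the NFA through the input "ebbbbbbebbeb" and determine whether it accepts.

Answer: ACCEPT

Derivation:
S₀ = ε-closure({0}) = {0,2}
'e' @ 1: {1,2,3,4}
'b' @ 2: {1,2,3,4}
'b' @ 3: {1,2,3,4}
'b' @ 4: {1,2,3,4}
'b' @ 5: {1,2,3,4}
'b' @ 6: {1,2,3,4}
'b' @ 7: {1,2,3,4}
'e' @ 8: {1,2,3,4,5,6}
'b' @ 9: {1,2,3,4,7}  [accepting]
'b' @ 10: {1,2,3,4}
'e' @ 11: {1,2,3,4,5,6}
'b' @ 12: {1,2,3,4,7}  [accepting]
final: {1,2,3,4,7}; accept 7 in set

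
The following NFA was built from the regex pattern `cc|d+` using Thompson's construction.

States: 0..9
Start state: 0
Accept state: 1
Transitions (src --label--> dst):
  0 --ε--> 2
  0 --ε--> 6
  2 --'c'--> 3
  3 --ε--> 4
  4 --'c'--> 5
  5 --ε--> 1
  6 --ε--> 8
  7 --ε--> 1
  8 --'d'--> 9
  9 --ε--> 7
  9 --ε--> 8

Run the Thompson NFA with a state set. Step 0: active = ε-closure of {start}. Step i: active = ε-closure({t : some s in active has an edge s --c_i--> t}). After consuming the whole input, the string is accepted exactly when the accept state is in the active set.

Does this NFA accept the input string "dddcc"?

Answer: REJECT

Trace:
start: ε-closure({0}) = {0,2,6,8}
'd' @ 1: {1,7,8,9}  [accepting]
'd' @ 2: {1,7,8,9}  [accepting]
'd' @ 3: {1,7,8,9}  [accepting]
'c' @ 4: {}  — dead — no transitions
rest 'c' ignored (set empty)
final: {}; accept 1 not in set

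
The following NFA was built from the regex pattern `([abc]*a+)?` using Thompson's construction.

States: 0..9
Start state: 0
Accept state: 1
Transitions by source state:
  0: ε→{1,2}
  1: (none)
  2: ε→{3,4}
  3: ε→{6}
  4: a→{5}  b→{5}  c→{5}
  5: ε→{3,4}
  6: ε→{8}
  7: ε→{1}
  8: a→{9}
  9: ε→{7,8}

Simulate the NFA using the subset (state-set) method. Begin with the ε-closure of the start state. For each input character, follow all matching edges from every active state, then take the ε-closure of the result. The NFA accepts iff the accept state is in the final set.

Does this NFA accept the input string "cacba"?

Answer: ACCEPT

Trace:
initial (ε-close {0}): {0,1,2,3,4,6,8}
'c' @ 1: {3,4,5,6,8}
'a' @ 2: {1,3,4,5,6,7,8,9}  ✓accept
'c' @ 3: {3,4,5,6,8}
'b' @ 4: {3,4,5,6,8}
'a' @ 5: {1,3,4,5,6,7,8,9}  ✓accept
after full input: {1,3,4,5,6,7,8,9}  (accept=1 in)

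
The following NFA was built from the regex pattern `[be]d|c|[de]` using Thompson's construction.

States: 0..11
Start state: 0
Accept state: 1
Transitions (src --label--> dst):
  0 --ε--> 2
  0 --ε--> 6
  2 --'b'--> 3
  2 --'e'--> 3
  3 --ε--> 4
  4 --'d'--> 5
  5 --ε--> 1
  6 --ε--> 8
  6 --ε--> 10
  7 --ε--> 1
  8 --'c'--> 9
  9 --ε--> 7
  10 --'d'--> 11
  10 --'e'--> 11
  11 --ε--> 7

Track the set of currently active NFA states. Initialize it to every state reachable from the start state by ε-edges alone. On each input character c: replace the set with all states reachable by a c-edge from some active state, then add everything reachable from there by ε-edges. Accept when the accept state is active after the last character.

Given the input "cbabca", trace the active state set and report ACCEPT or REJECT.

initial (ε-close {0}): {0,2,6,8,10}
'c' @ 1: {1,7,9}  (accept∈set)
'b' @ 2: {}  — state set empty
rest 'abca' ignored (set empty)
end set {} — state 1 not in

Answer: REJECT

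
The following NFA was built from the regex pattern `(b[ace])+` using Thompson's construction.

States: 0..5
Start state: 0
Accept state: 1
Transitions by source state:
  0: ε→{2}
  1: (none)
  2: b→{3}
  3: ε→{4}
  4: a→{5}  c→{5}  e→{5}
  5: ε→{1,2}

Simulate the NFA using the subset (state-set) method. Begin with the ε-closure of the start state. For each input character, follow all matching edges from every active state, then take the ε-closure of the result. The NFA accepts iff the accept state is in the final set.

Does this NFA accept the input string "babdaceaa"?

initial (ε-close {0}): {0,2}
'b' @ 1: {3,4}
'a' @ 2: {1,2,5}  [accepting]
'b' @ 3: {3,4}
'd' @ 4: {}  — no active states
rest 'aceaa' ignored (set empty)
after full input: {}  (accept=1 not in)

Answer: REJECT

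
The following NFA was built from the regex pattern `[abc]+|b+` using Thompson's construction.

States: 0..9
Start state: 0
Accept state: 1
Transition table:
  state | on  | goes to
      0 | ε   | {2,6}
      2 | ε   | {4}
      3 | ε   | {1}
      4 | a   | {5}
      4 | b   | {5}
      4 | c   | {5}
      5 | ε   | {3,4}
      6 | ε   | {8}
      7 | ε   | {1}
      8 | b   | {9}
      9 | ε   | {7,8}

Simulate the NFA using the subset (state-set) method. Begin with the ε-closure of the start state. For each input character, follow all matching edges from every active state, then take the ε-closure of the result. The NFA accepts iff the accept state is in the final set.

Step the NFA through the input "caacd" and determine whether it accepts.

start: ε-closure({0}) = {0,2,4,6,8}
'c' @ 1: {1,3,4,5}  [accepting]
'a' @ 2: {1,3,4,5}  [accepting]
'a' @ 3: {1,3,4,5}  [accepting]
'c' @ 4: {1,3,4,5}  [accepting]
'd' @ 5: {}  — state set empty
end set {} — state 1 not in

Answer: REJECT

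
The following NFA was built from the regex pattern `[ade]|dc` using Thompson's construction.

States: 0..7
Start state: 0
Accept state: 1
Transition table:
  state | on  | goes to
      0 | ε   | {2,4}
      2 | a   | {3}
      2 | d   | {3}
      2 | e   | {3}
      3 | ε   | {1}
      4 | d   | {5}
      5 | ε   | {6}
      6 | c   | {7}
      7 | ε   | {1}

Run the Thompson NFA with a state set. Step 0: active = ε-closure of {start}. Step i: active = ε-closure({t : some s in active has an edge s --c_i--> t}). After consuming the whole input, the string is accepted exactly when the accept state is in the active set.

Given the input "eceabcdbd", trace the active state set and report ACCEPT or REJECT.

initial (ε-close {0}): {0,2,4}
'e' @ 1: {1,3}  [accepting]
'c' @ 2: {}  — no active states
rest 'eabcdbd' ignored (set empty)
end set {} — state 1 not in

Answer: REJECT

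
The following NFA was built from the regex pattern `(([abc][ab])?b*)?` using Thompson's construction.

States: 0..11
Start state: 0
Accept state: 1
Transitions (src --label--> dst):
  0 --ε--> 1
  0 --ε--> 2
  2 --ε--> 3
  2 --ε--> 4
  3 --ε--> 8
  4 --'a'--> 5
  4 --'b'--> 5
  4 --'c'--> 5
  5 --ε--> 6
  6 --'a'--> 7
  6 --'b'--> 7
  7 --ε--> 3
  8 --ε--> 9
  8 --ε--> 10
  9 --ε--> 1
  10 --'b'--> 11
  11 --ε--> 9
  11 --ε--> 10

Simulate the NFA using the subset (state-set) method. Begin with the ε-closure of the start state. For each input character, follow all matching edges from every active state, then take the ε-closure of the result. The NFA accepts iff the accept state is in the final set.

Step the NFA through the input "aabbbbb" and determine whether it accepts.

start: ε-closure({0}) = {0,1,2,3,4,8,9,10}
'a' @ 1: {5,6}
'a' @ 2: {1,3,7,8,9,10}  (accept∈set)
'b' @ 3: {1,9,10,11}  (accept∈set)
'b' @ 4: {1,9,10,11}  (accept∈set)
'b' @ 5: {1,9,10,11}  (accept∈set)
'b' @ 6: {1,9,10,11}  (accept∈set)
'b' @ 7: {1,9,10,11}  (accept∈set)
after full input: {1,9,10,11}  (accept=1 in)

Answer: ACCEPT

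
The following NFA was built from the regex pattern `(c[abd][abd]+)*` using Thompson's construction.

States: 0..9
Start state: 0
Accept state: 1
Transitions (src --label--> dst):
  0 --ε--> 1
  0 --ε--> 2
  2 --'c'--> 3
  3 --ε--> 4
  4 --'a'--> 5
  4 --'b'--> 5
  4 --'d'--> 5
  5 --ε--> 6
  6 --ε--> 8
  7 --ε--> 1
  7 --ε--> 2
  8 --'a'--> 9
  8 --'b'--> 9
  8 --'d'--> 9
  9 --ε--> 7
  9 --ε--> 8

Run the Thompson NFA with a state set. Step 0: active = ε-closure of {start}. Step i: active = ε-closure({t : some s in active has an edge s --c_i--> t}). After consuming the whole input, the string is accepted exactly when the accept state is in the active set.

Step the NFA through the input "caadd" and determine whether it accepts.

Answer: ACCEPT

Steps:
start: ε-closure({0}) = {0,1,2}
'c' @ 1: {3,4}
'a' @ 2: {5,6,8}
'a' @ 3: {1,2,7,8,9}  [accepting]
'd' @ 4: {1,2,7,8,9}  [accepting]
'd' @ 5: {1,2,7,8,9}  [accepting]
after full input: {1,2,7,8,9}  (accept=1 in)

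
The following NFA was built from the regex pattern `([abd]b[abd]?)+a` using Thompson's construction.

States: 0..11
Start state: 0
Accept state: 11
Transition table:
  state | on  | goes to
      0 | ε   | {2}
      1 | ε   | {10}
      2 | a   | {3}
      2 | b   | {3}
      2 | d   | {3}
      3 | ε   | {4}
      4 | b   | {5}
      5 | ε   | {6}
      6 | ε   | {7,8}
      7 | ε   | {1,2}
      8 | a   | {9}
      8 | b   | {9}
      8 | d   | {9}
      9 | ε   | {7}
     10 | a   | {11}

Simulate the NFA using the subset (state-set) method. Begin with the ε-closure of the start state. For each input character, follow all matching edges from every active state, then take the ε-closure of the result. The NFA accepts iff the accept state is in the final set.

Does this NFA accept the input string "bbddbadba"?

Answer: ACCEPT

Derivation:
start: ε-closure({0}) = {0,2}
'b' @ 1: {3,4}
'b' @ 2: {1,2,5,6,7,8,10}
'd' @ 3: {1,2,3,4,7,9,10}
'd' @ 4: {3,4}
'b' @ 5: {1,2,5,6,7,8,10}
'a' @ 6: {1,2,3,4,7,9,10,11}  [accepting]
'd' @ 7: {3,4}
'b' @ 8: {1,2,5,6,7,8,10}
'a' @ 9: {1,2,3,4,7,9,10,11}  [accepting]
end set {1,2,3,4,7,9,10,11} — state 11 in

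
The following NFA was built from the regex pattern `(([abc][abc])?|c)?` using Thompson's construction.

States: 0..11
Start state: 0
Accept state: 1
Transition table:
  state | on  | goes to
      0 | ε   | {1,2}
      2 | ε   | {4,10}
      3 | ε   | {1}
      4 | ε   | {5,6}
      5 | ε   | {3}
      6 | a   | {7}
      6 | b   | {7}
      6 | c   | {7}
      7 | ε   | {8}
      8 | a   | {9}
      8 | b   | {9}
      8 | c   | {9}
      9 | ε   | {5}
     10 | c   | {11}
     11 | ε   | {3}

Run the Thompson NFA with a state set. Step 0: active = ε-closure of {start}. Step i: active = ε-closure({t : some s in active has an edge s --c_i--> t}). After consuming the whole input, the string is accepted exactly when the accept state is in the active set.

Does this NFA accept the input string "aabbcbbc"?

S₀ = ε-closure({0}) = {0,1,2,3,4,5,6,10}
'a' @ 1: {7,8}
'a' @ 2: {1,3,5,9}  [accepting]
'b' @ 3: {}  — dead — no transitions
rest 'bcbbc' ignored (set empty)
after full input: {}  (accept=1 not in)

Answer: REJECT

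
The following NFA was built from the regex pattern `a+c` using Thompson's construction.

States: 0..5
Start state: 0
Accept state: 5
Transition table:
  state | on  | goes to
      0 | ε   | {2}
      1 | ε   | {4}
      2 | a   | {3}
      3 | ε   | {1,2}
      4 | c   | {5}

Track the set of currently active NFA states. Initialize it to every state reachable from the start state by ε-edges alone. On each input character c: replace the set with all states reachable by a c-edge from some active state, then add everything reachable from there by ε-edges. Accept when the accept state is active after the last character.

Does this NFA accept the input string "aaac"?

Answer: ACCEPT

Trace:
initial (ε-close {0}): {0,2}
'a' @ 1: {1,2,3,4}
'a' @ 2: {1,2,3,4}
'a' @ 3: {1,2,3,4}
'c' @ 4: {5}  ✓accept
end set {5} — state 5 in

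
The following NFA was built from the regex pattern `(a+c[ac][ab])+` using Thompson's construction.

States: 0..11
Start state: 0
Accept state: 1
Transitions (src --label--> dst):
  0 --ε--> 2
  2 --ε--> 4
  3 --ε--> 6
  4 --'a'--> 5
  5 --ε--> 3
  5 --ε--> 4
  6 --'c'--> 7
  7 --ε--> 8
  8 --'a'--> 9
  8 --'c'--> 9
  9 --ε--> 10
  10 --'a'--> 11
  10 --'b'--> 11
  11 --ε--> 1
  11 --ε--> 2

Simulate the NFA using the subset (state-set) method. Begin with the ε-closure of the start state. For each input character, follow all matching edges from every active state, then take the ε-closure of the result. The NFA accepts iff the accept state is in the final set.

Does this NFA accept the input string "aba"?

Answer: REJECT

Steps:
S₀ = ε-closure({0}) = {0,2,4}
'a' @ 1: {3,4,5,6}
'b' @ 2: {}  — no active states
rest 'a' ignored (set empty)
after full input: {}  (accept=1 not in)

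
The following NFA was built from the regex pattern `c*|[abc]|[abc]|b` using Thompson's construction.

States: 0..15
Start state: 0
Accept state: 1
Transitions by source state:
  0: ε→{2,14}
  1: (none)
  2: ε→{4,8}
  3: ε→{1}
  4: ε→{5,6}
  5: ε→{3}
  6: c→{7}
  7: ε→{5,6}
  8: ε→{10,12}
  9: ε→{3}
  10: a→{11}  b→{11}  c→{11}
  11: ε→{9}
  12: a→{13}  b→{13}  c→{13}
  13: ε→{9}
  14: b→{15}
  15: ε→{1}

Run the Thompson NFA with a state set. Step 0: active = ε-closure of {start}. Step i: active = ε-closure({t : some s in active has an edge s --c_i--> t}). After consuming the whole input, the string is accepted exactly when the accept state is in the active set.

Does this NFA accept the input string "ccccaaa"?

Answer: REJECT

Steps:
S₀ = ε-closure({0}) = {0,1,2,3,4,5,6,8,10,12,14}
'c' @ 1: {1,3,5,6,7,9,11,13}  [accepting]
'c' @ 2: {1,3,5,6,7}  [accepting]
'c' @ 3: {1,3,5,6,7}  [accepting]
'c' @ 4: {1,3,5,6,7}  [accepting]
'a' @ 5: {}  — no active states
rest 'aa' ignored (set empty)
final: {}; accept 1 not in set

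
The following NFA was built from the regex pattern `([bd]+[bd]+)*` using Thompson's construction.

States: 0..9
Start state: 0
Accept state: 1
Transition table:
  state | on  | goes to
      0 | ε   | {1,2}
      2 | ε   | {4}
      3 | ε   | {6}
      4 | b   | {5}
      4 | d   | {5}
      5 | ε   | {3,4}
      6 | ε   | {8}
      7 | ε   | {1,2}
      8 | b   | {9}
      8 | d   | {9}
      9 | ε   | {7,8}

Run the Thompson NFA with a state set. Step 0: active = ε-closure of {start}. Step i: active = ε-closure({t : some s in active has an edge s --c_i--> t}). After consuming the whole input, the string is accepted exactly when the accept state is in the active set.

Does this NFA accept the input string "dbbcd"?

initial (ε-close {0}): {0,1,2,4}
'd' @ 1: {3,4,5,6,8}
'b' @ 2: {1,2,3,4,5,6,7,8,9}  (accept∈set)
'b' @ 3: {1,2,3,4,5,6,7,8,9}  (accept∈set)
'c' @ 4: {}  — state set empty
rest 'd' ignored (set empty)
end set {} — state 1 not in

Answer: REJECT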